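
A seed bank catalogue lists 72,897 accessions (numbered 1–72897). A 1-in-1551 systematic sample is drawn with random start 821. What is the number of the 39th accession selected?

59759

k = 1551
39th selection = r + (39−1)·k = 821 + 38×1551 = 821 + 58938 = 59759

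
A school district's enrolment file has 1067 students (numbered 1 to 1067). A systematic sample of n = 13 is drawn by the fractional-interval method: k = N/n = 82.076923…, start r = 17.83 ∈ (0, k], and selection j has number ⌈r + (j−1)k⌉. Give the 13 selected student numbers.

18, 100, 182, 265, 347, 429, 511, 593, 675, 757, 839, 921, 1003

j=1: r + 0k = 17.83 → ⌈·⌉ = 18
j=2: r + 1k = 99.906923… → ⌈·⌉ = 100
j=3: r + 2k = 181.983846… → ⌈·⌉ = 182
j=4: r + 3k = 264.060769… → ⌈·⌉ = 265
j=5: r + 4k = 346.137692… → ⌈·⌉ = 347
j=6: r + 5k = 428.214615… → ⌈·⌉ = 429
j=7: r + 6k = 510.291538… → ⌈·⌉ = 511
j=8: r + 7k = 592.368461… → ⌈·⌉ = 593
j=9: r + 8k = 674.445384… → ⌈·⌉ = 675
j=10: r + 9k = 756.522307… → ⌈·⌉ = 757
j=11: r + 10k = 838.599230… → ⌈·⌉ = 839
j=12: r + 11k = 920.676153… → ⌈·⌉ = 921
j=13: r + 12k = 1002.753076… → ⌈·⌉ = 1003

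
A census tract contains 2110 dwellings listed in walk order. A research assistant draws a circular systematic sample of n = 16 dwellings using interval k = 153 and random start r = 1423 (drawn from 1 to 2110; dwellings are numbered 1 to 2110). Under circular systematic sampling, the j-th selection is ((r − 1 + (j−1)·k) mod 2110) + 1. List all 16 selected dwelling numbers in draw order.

Selection 1: 1423
Selection 2: 1423 + 153 = 1576
Selection 3: 1576 + 153 = 1729
Selection 4: 1729 + 153 = 1882
Selection 5: 1882 + 153 = 2035
Selection 6: 2035 + 153 = 2188 → 2188 − 2110 = 78
Selection 7: 78 + 153 = 231
Selection 8: 231 + 153 = 384
Selection 9: 384 + 153 = 537
Selection 10: 537 + 153 = 690
Selection 11: 690 + 153 = 843
Selection 12: 843 + 153 = 996
Selection 13: 996 + 153 = 1149
Selection 14: 1149 + 153 = 1302
Selection 15: 1302 + 153 = 1455
Selection 16: 1455 + 153 = 1608

1423, 1576, 1729, 1882, 2035, 78, 231, 384, 537, 690, 843, 996, 1149, 1302, 1455, 1608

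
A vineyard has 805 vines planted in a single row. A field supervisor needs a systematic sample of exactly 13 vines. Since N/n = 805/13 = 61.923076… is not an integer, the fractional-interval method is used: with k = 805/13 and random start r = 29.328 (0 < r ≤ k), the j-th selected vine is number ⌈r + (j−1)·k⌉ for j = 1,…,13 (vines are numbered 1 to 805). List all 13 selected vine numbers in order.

30, 92, 154, 216, 278, 339, 401, 463, 525, 587, 649, 711, 773

j=1: r + 0k = 29.328 → ⌈·⌉ = 30
j=2: r + 1k = 91.251076… → ⌈·⌉ = 92
j=3: r + 2k = 153.174153… → ⌈·⌉ = 154
j=4: r + 3k = 215.097230… → ⌈·⌉ = 216
j=5: r + 4k = 277.020307… → ⌈·⌉ = 278
j=6: r + 5k = 338.943384… → ⌈·⌉ = 339
j=7: r + 6k = 400.866461… → ⌈·⌉ = 401
j=8: r + 7k = 462.789538… → ⌈·⌉ = 463
j=9: r + 8k = 524.712615… → ⌈·⌉ = 525
j=10: r + 9k = 586.635692… → ⌈·⌉ = 587
j=11: r + 10k = 648.558769… → ⌈·⌉ = 649
j=12: r + 11k = 710.481846… → ⌈·⌉ = 711
j=13: r + 12k = 772.404923… → ⌈·⌉ = 773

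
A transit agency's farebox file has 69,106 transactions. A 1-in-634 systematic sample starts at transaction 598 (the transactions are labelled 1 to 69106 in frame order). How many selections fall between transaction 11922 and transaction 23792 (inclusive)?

k = 634
First selection ≥ 11922: 598 + ⌈(11922−598)/634⌉·634 = 598 + 18×634 = 12010
Last selection ≤ 23792: 598 + ⌊(23792−598)/634⌋·634 = 598 + 36×634 = 23422
Count = 36 − 18 + 1 = 19

19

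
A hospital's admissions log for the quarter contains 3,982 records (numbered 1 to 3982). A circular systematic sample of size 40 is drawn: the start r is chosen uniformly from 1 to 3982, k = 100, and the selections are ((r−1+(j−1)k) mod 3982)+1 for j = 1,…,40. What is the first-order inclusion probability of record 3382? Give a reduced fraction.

20/1991

For each position j, as r ranges over 1…3982 the j-th selection hits every record exactly once, so record 3382 is selected for exactly 40 of the 3982 starts.
Inclusion probability = 40/3982 = 20/1991.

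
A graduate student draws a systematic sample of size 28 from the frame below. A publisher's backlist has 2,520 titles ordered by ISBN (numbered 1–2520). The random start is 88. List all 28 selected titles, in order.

k = N/n = 2520/28 = 90
title 1: 88
title 2: 88 + 90 = 178
title 3: 178 + 90 = 268
title 4: 268 + 90 = 358
title 5: 358 + 90 = 448
title 6: 448 + 90 = 538
title 7: 538 + 90 = 628
title 8: 628 + 90 = 718
title 9: 718 + 90 = 808
title 10: 808 + 90 = 898
title 11: 898 + 90 = 988
title 12: 988 + 90 = 1078
title 13: 1078 + 90 = 1168
title 14: 1168 + 90 = 1258
title 15: 1258 + 90 = 1348
title 16: 1348 + 90 = 1438
title 17: 1438 + 90 = 1528
title 18: 1528 + 90 = 1618
title 19: 1618 + 90 = 1708
title 20: 1708 + 90 = 1798
title 21: 1798 + 90 = 1888
title 22: 1888 + 90 = 1978
title 23: 1978 + 90 = 2068
title 24: 2068 + 90 = 2158
title 25: 2158 + 90 = 2248
title 26: 2248 + 90 = 2338
title 27: 2338 + 90 = 2428
title 28: 2428 + 90 = 2518

88, 178, 268, 358, 448, 538, 628, 718, 808, 898, 988, 1078, 1168, 1258, 1348, 1438, 1528, 1618, 1708, 1798, 1888, 1978, 2068, 2158, 2248, 2338, 2428, 2518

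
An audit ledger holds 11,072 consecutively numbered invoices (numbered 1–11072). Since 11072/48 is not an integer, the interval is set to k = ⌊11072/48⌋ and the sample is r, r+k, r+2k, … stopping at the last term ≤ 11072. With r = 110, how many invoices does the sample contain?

48

k = ⌊11072/48⌋ = 230
Achieved size = ⌊(11072 − 110)/230⌋ + 1 = ⌊10962/230⌋ + 1 = 47 + 1 = 48
(last selection: 110 + 47×230 = 10920 ≤ 11072; next would be 11150 > 11072)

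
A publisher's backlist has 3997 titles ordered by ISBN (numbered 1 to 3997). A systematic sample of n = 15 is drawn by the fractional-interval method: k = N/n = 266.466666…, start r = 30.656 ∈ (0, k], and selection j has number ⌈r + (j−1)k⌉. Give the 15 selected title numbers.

j=1: r + 0k = 30.656 → ⌈·⌉ = 31
j=2: r + 1k = 297.122666… → ⌈·⌉ = 298
j=3: r + 2k = 563.589333… → ⌈·⌉ = 564
j=4: r + 3k = 830.056 → ⌈·⌉ = 831
j=5: r + 4k = 1096.522666… → ⌈·⌉ = 1097
j=6: r + 5k = 1362.989333… → ⌈·⌉ = 1363
j=7: r + 6k = 1629.456 → ⌈·⌉ = 1630
j=8: r + 7k = 1895.922666… → ⌈·⌉ = 1896
j=9: r + 8k = 2162.389333… → ⌈·⌉ = 2163
j=10: r + 9k = 2428.856 → ⌈·⌉ = 2429
j=11: r + 10k = 2695.322666… → ⌈·⌉ = 2696
j=12: r + 11k = 2961.789333… → ⌈·⌉ = 2962
j=13: r + 12k = 3228.256 → ⌈·⌉ = 3229
j=14: r + 13k = 3494.722666… → ⌈·⌉ = 3495
j=15: r + 14k = 3761.189333… → ⌈·⌉ = 3762

31, 298, 564, 831, 1097, 1363, 1630, 1896, 2163, 2429, 2696, 2962, 3229, 3495, 3762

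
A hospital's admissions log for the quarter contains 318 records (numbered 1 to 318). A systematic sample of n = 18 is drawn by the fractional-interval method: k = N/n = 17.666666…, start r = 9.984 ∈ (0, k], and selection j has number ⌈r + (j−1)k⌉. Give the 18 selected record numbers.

10, 28, 46, 63, 81, 99, 116, 134, 152, 169, 187, 205, 222, 240, 258, 275, 293, 311

j=1: r + 0k = 9.984 → ⌈·⌉ = 10
j=2: r + 1k = 27.650666… → ⌈·⌉ = 28
j=3: r + 2k = 45.317333… → ⌈·⌉ = 46
j=4: r + 3k = 62.984 → ⌈·⌉ = 63
j=5: r + 4k = 80.650666… → ⌈·⌉ = 81
j=6: r + 5k = 98.317333… → ⌈·⌉ = 99
j=7: r + 6k = 115.984 → ⌈·⌉ = 116
j=8: r + 7k = 133.650666… → ⌈·⌉ = 134
j=9: r + 8k = 151.317333… → ⌈·⌉ = 152
j=10: r + 9k = 168.984 → ⌈·⌉ = 169
j=11: r + 10k = 186.650666… → ⌈·⌉ = 187
j=12: r + 11k = 204.317333… → ⌈·⌉ = 205
j=13: r + 12k = 221.984 → ⌈·⌉ = 222
j=14: r + 13k = 239.650666… → ⌈·⌉ = 240
j=15: r + 14k = 257.317333… → ⌈·⌉ = 258
j=16: r + 15k = 274.984 → ⌈·⌉ = 275
j=17: r + 16k = 292.650666… → ⌈·⌉ = 293
j=18: r + 17k = 310.317333… → ⌈·⌉ = 311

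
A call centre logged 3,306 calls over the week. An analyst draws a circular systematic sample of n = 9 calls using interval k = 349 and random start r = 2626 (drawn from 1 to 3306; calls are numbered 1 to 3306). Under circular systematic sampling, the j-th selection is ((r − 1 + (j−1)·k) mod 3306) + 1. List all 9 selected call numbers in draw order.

2626, 2975, 18, 367, 716, 1065, 1414, 1763, 2112

Selection 1: 2626
Selection 2: 2626 + 349 = 2975
Selection 3: 2975 + 349 = 3324 → 3324 − 3306 = 18
Selection 4: 18 + 349 = 367
Selection 5: 367 + 349 = 716
Selection 6: 716 + 349 = 1065
Selection 7: 1065 + 349 = 1414
Selection 8: 1414 + 349 = 1763
Selection 9: 1763 + 349 = 2112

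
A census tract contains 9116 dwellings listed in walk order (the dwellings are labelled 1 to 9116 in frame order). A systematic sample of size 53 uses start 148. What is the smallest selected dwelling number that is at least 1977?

k = 9116/53 = 172
Steps past start: ⌈(1977 − 148)/172⌉ = ⌈1829/172⌉ = 11
Selected dwelling: 148 + 11×172 = 2040

2040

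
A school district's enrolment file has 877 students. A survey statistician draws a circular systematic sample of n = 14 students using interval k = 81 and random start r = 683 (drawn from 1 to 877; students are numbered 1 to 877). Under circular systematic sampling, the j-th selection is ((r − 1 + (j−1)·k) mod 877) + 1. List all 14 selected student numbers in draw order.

683, 764, 845, 49, 130, 211, 292, 373, 454, 535, 616, 697, 778, 859

Selection 1: 683
Selection 2: 683 + 81 = 764
Selection 3: 764 + 81 = 845
Selection 4: 845 + 81 = 926 → 926 − 877 = 49
Selection 5: 49 + 81 = 130
Selection 6: 130 + 81 = 211
Selection 7: 211 + 81 = 292
Selection 8: 292 + 81 = 373
Selection 9: 373 + 81 = 454
Selection 10: 454 + 81 = 535
Selection 11: 535 + 81 = 616
Selection 12: 616 + 81 = 697
Selection 13: 697 + 81 = 778
Selection 14: 778 + 81 = 859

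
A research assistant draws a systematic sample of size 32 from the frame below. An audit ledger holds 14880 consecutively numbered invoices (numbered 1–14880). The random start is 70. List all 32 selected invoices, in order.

k = N/n = 14880/32 = 465
invoice 1: 70
invoice 2: 70 + 465 = 535
invoice 3: 535 + 465 = 1000
invoice 4: 1000 + 465 = 1465
invoice 5: 1465 + 465 = 1930
invoice 6: 1930 + 465 = 2395
invoice 7: 2395 + 465 = 2860
invoice 8: 2860 + 465 = 3325
invoice 9: 3325 + 465 = 3790
invoice 10: 3790 + 465 = 4255
invoice 11: 4255 + 465 = 4720
invoice 12: 4720 + 465 = 5185
invoice 13: 5185 + 465 = 5650
invoice 14: 5650 + 465 = 6115
invoice 15: 6115 + 465 = 6580
invoice 16: 6580 + 465 = 7045
invoice 17: 7045 + 465 = 7510
invoice 18: 7510 + 465 = 7975
invoice 19: 7975 + 465 = 8440
invoice 20: 8440 + 465 = 8905
invoice 21: 8905 + 465 = 9370
invoice 22: 9370 + 465 = 9835
invoice 23: 9835 + 465 = 10300
invoice 24: 10300 + 465 = 10765
invoice 25: 10765 + 465 = 11230
invoice 26: 11230 + 465 = 11695
invoice 27: 11695 + 465 = 12160
invoice 28: 12160 + 465 = 12625
invoice 29: 12625 + 465 = 13090
invoice 30: 13090 + 465 = 13555
invoice 31: 13555 + 465 = 14020
invoice 32: 14020 + 465 = 14485

70, 535, 1000, 1465, 1930, 2395, 2860, 3325, 3790, 4255, 4720, 5185, 5650, 6115, 6580, 7045, 7510, 7975, 8440, 8905, 9370, 9835, 10300, 10765, 11230, 11695, 12160, 12625, 13090, 13555, 14020, 14485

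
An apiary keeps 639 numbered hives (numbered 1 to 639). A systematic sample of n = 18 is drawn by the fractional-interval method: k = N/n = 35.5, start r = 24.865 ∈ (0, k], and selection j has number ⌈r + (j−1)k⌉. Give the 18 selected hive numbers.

25, 61, 96, 132, 167, 203, 238, 274, 309, 345, 380, 416, 451, 487, 522, 558, 593, 629

j=1: r + 0k = 24.865 → ⌈·⌉ = 25
j=2: r + 1k = 60.365 → ⌈·⌉ = 61
j=3: r + 2k = 95.865 → ⌈·⌉ = 96
j=4: r + 3k = 131.365 → ⌈·⌉ = 132
j=5: r + 4k = 166.865 → ⌈·⌉ = 167
j=6: r + 5k = 202.365 → ⌈·⌉ = 203
j=7: r + 6k = 237.865 → ⌈·⌉ = 238
j=8: r + 7k = 273.365 → ⌈·⌉ = 274
j=9: r + 8k = 308.865 → ⌈·⌉ = 309
j=10: r + 9k = 344.365 → ⌈·⌉ = 345
j=11: r + 10k = 379.865 → ⌈·⌉ = 380
j=12: r + 11k = 415.365 → ⌈·⌉ = 416
j=13: r + 12k = 450.865 → ⌈·⌉ = 451
j=14: r + 13k = 486.365 → ⌈·⌉ = 487
j=15: r + 14k = 521.865 → ⌈·⌉ = 522
j=16: r + 15k = 557.365 → ⌈·⌉ = 558
j=17: r + 16k = 592.865 → ⌈·⌉ = 593
j=18: r + 17k = 628.365 → ⌈·⌉ = 629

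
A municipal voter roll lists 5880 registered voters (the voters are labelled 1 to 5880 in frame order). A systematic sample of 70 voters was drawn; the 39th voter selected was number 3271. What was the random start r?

k = 5880/70 = 84
r = 3271 − (39−1)×84 = 3271 − 3192 = 79

79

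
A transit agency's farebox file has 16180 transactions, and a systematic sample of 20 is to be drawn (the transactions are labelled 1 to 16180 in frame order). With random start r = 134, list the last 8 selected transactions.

k = N/n = 16180/20 = 809
13th selection = 134 + 12×809 = 9842
14th: 9842 + 809 = 10651
15th: 10651 + 809 = 11460
16th: 11460 + 809 = 12269
17th: 12269 + 809 = 13078
18th: 13078 + 809 = 13887
19th: 13887 + 809 = 14696
20th: 14696 + 809 = 15505

9842, 10651, 11460, 12269, 13078, 13887, 14696, 15505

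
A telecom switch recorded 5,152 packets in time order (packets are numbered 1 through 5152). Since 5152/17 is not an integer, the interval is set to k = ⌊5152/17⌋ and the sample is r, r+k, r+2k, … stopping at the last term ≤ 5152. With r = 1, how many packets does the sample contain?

k = ⌊5152/17⌋ = 303
Achieved size = ⌊(5152 − 1)/303⌋ + 1 = ⌊5151/303⌋ + 1 = 17 + 1 = 18
(last selection: 1 + 17×303 = 5152 ≤ 5152; next would be 5455 > 5152)

18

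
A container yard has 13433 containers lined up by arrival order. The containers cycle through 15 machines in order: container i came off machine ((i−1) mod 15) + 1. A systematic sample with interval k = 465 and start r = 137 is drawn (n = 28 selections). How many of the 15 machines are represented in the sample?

1

Consecutive selections differ by k = 465, so their machine numbers differ by 465 mod 15 = 0.
gcd(465, 15) = 15, so the sample visits 15/15 = 1 distinct residues mod 15.
Start 137 is machine 2; the machines hit are 2.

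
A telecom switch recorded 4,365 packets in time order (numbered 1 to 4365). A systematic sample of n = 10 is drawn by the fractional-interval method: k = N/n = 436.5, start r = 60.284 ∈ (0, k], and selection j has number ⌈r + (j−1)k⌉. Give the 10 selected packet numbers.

j=1: r + 0k = 60.284 → ⌈·⌉ = 61
j=2: r + 1k = 496.784 → ⌈·⌉ = 497
j=3: r + 2k = 933.284 → ⌈·⌉ = 934
j=4: r + 3k = 1369.784 → ⌈·⌉ = 1370
j=5: r + 4k = 1806.284 → ⌈·⌉ = 1807
j=6: r + 5k = 2242.784 → ⌈·⌉ = 2243
j=7: r + 6k = 2679.284 → ⌈·⌉ = 2680
j=8: r + 7k = 3115.784 → ⌈·⌉ = 3116
j=9: r + 8k = 3552.284 → ⌈·⌉ = 3553
j=10: r + 9k = 3988.784 → ⌈·⌉ = 3989

61, 497, 934, 1370, 1807, 2243, 2680, 3116, 3553, 3989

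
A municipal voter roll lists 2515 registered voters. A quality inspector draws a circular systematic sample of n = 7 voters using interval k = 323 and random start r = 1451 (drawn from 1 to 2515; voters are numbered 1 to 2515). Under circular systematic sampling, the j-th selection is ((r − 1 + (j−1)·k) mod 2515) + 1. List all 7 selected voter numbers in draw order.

1451, 1774, 2097, 2420, 228, 551, 874

Selection 1: 1451
Selection 2: 1451 + 323 = 1774
Selection 3: 1774 + 323 = 2097
Selection 4: 2097 + 323 = 2420
Selection 5: 2420 + 323 = 2743 → 2743 − 2515 = 228
Selection 6: 228 + 323 = 551
Selection 7: 551 + 323 = 874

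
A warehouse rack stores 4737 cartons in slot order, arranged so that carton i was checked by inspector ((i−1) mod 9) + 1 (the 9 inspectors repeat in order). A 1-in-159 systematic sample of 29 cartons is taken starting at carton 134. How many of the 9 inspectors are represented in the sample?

3

Consecutive selections differ by k = 159, so their inspector numbers differ by 159 mod 9 = 6.
gcd(159, 9) = 3, so the sample visits 9/3 = 3 distinct residues mod 9.
Start 134 is inspector 8; the inspectors hit are 2, 5, 8.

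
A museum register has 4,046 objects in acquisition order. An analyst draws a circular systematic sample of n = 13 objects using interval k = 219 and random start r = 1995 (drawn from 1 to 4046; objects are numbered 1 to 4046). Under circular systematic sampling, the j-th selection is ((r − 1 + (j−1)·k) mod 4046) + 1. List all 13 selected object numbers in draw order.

Selection 1: 1995
Selection 2: 1995 + 219 = 2214
Selection 3: 2214 + 219 = 2433
Selection 4: 2433 + 219 = 2652
Selection 5: 2652 + 219 = 2871
Selection 6: 2871 + 219 = 3090
Selection 7: 3090 + 219 = 3309
Selection 8: 3309 + 219 = 3528
Selection 9: 3528 + 219 = 3747
Selection 10: 3747 + 219 = 3966
Selection 11: 3966 + 219 = 4185 → 4185 − 4046 = 139
Selection 12: 139 + 219 = 358
Selection 13: 358 + 219 = 577

1995, 2214, 2433, 2652, 2871, 3090, 3309, 3528, 3747, 3966, 139, 358, 577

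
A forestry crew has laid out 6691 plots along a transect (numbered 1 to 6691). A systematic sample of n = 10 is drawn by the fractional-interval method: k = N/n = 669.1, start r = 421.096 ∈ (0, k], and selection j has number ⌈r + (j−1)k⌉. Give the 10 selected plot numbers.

j=1: r + 0k = 421.096 → ⌈·⌉ = 422
j=2: r + 1k = 1090.196 → ⌈·⌉ = 1091
j=3: r + 2k = 1759.296 → ⌈·⌉ = 1760
j=4: r + 3k = 2428.396 → ⌈·⌉ = 2429
j=5: r + 4k = 3097.496 → ⌈·⌉ = 3098
j=6: r + 5k = 3766.596 → ⌈·⌉ = 3767
j=7: r + 6k = 4435.696 → ⌈·⌉ = 4436
j=8: r + 7k = 5104.796 → ⌈·⌉ = 5105
j=9: r + 8k = 5773.896 → ⌈·⌉ = 5774
j=10: r + 9k = 6442.996 → ⌈·⌉ = 6443

422, 1091, 1760, 2429, 3098, 3767, 4436, 5105, 5774, 6443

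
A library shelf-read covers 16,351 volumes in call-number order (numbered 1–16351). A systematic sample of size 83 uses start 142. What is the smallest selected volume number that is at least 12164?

12356

k = 16351/83 = 197
Steps past start: ⌈(12164 − 142)/197⌉ = ⌈12022/197⌉ = 62
Selected volume: 142 + 62×197 = 12356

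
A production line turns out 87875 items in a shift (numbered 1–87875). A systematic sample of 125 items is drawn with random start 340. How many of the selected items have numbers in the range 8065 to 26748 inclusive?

27

k = 87875/125 = 703
First selection ≥ 8065: 340 + ⌈(8065−340)/703⌉·703 = 340 + 11×703 = 8073
Last selection ≤ 26748: 340 + ⌊(26748−340)/703⌋·703 = 340 + 37×703 = 26351
Count = 37 − 11 + 1 = 27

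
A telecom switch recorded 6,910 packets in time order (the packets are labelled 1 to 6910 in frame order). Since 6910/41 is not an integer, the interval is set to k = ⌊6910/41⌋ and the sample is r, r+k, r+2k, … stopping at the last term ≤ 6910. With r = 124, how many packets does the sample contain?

k = ⌊6910/41⌋ = 168
Achieved size = ⌊(6910 − 124)/168⌋ + 1 = ⌊6786/168⌋ + 1 = 40 + 1 = 41
(last selection: 124 + 40×168 = 6844 ≤ 6910; next would be 7012 > 6910)

41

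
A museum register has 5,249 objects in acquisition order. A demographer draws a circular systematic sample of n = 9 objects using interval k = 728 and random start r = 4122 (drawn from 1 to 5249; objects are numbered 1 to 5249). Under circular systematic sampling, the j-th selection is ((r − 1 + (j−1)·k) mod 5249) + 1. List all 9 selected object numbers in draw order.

Selection 1: 4122
Selection 2: 4122 + 728 = 4850
Selection 3: 4850 + 728 = 5578 → 5578 − 5249 = 329
Selection 4: 329 + 728 = 1057
Selection 5: 1057 + 728 = 1785
Selection 6: 1785 + 728 = 2513
Selection 7: 2513 + 728 = 3241
Selection 8: 3241 + 728 = 3969
Selection 9: 3969 + 728 = 4697

4122, 4850, 329, 1057, 1785, 2513, 3241, 3969, 4697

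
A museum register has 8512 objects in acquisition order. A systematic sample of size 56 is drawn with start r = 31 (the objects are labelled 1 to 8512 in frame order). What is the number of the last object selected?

8391

k = 8512/56 = 152
56th selection = r + (56−1)·k = 31 + 55×152 = 31 + 8360 = 8391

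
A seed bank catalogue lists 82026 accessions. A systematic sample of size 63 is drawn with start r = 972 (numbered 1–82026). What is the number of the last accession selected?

81696

k = 82026/63 = 1302
63rd selection = r + (63−1)·k = 972 + 62×1302 = 972 + 80724 = 81696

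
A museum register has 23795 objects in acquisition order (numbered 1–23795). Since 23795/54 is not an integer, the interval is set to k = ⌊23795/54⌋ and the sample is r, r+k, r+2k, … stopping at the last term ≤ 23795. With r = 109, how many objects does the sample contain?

54

k = ⌊23795/54⌋ = 440
Achieved size = ⌊(23795 − 109)/440⌋ + 1 = ⌊23686/440⌋ + 1 = 53 + 1 = 54
(last selection: 109 + 53×440 = 23429 ≤ 23795; next would be 23869 > 23795)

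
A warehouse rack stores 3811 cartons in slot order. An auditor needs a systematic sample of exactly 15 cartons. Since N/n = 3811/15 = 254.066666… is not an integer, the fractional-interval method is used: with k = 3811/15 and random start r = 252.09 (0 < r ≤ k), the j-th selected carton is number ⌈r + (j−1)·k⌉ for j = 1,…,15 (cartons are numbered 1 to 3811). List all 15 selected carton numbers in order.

j=1: r + 0k = 252.09 → ⌈·⌉ = 253
j=2: r + 1k = 506.156666… → ⌈·⌉ = 507
j=3: r + 2k = 760.223333… → ⌈·⌉ = 761
j=4: r + 3k = 1014.29 → ⌈·⌉ = 1015
j=5: r + 4k = 1268.356666… → ⌈·⌉ = 1269
j=6: r + 5k = 1522.423333… → ⌈·⌉ = 1523
j=7: r + 6k = 1776.49 → ⌈·⌉ = 1777
j=8: r + 7k = 2030.556666… → ⌈·⌉ = 2031
j=9: r + 8k = 2284.623333… → ⌈·⌉ = 2285
j=10: r + 9k = 2538.69 → ⌈·⌉ = 2539
j=11: r + 10k = 2792.756666… → ⌈·⌉ = 2793
j=12: r + 11k = 3046.823333… → ⌈·⌉ = 3047
j=13: r + 12k = 3300.89 → ⌈·⌉ = 3301
j=14: r + 13k = 3554.956666… → ⌈·⌉ = 3555
j=15: r + 14k = 3809.023333… → ⌈·⌉ = 3810

253, 507, 761, 1015, 1269, 1523, 1777, 2031, 2285, 2539, 2793, 3047, 3301, 3555, 3810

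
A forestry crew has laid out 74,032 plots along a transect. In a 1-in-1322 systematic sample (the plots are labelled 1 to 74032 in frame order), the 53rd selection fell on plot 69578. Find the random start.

834

k = 1322
r = 69578 − (53−1)×1322 = 69578 − 68744 = 834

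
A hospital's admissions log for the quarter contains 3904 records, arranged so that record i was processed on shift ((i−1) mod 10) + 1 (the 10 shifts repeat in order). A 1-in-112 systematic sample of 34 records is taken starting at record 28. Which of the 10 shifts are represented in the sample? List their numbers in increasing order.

Consecutive selections differ by k = 112, so their shift numbers differ by 112 mod 10 = 2.
gcd(112, 10) = 2, so the sample visits 10/2 = 5 distinct residues mod 10.
Start 28 is shift 8; the shifts hit are 2, 4, 6, 8, 10.

2, 4, 6, 8, 10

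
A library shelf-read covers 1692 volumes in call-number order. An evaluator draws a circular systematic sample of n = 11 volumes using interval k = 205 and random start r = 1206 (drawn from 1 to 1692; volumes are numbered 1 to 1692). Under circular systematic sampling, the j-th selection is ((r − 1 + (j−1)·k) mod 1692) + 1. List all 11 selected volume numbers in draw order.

Selection 1: 1206
Selection 2: 1206 + 205 = 1411
Selection 3: 1411 + 205 = 1616
Selection 4: 1616 + 205 = 1821 → 1821 − 1692 = 129
Selection 5: 129 + 205 = 334
Selection 6: 334 + 205 = 539
Selection 7: 539 + 205 = 744
Selection 8: 744 + 205 = 949
Selection 9: 949 + 205 = 1154
Selection 10: 1154 + 205 = 1359
Selection 11: 1359 + 205 = 1564

1206, 1411, 1616, 129, 334, 539, 744, 949, 1154, 1359, 1564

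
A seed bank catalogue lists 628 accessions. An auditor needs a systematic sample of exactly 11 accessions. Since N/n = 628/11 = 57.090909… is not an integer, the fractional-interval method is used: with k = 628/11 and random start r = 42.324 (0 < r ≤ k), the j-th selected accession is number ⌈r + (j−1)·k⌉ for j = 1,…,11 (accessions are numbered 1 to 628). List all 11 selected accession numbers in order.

43, 100, 157, 214, 271, 328, 385, 442, 500, 557, 614

j=1: r + 0k = 42.324 → ⌈·⌉ = 43
j=2: r + 1k = 99.414909… → ⌈·⌉ = 100
j=3: r + 2k = 156.505818… → ⌈·⌉ = 157
j=4: r + 3k = 213.596727… → ⌈·⌉ = 214
j=5: r + 4k = 270.687636… → ⌈·⌉ = 271
j=6: r + 5k = 327.778545… → ⌈·⌉ = 328
j=7: r + 6k = 384.869454… → ⌈·⌉ = 385
j=8: r + 7k = 441.960363… → ⌈·⌉ = 442
j=9: r + 8k = 499.051272… → ⌈·⌉ = 500
j=10: r + 9k = 556.142181… → ⌈·⌉ = 557
j=11: r + 10k = 613.233090… → ⌈·⌉ = 614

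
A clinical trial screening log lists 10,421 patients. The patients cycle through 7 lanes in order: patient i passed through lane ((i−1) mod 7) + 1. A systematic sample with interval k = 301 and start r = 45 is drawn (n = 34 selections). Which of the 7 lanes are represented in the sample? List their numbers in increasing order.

3

Consecutive selections differ by k = 301, so their lane numbers differ by 301 mod 7 = 0.
gcd(301, 7) = 7, so the sample visits 7/7 = 1 distinct residues mod 7.
Start 45 is lane 3; the lanes hit are 3.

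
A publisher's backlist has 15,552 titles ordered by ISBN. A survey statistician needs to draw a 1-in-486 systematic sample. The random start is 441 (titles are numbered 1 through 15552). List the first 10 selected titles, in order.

441, 927, 1413, 1899, 2385, 2871, 3357, 3843, 4329, 4815

title 1: 441
title 2: 441 + 486 = 927
title 3: 927 + 486 = 1413
title 4: 1413 + 486 = 1899
title 5: 1899 + 486 = 2385
title 6: 2385 + 486 = 2871
title 7: 2871 + 486 = 3357
title 8: 3357 + 486 = 3843
title 9: 3843 + 486 = 4329
title 10: 4329 + 486 = 4815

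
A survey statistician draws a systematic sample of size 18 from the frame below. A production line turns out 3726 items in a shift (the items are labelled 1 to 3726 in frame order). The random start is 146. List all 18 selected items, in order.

146, 353, 560, 767, 974, 1181, 1388, 1595, 1802, 2009, 2216, 2423, 2630, 2837, 3044, 3251, 3458, 3665

k = N/n = 3726/18 = 207
item 1: 146
item 2: 146 + 207 = 353
item 3: 353 + 207 = 560
item 4: 560 + 207 = 767
item 5: 767 + 207 = 974
item 6: 974 + 207 = 1181
item 7: 1181 + 207 = 1388
item 8: 1388 + 207 = 1595
item 9: 1595 + 207 = 1802
item 10: 1802 + 207 = 2009
item 11: 2009 + 207 = 2216
item 12: 2216 + 207 = 2423
item 13: 2423 + 207 = 2630
item 14: 2630 + 207 = 2837
item 15: 2837 + 207 = 3044
item 16: 3044 + 207 = 3251
item 17: 3251 + 207 = 3458
item 18: 3458 + 207 = 3665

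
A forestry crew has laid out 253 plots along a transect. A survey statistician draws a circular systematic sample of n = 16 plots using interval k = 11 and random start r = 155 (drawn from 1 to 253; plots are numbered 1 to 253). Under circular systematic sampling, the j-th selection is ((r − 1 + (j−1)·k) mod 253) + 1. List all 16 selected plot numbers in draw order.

Selection 1: 155
Selection 2: 155 + 11 = 166
Selection 3: 166 + 11 = 177
Selection 4: 177 + 11 = 188
Selection 5: 188 + 11 = 199
Selection 6: 199 + 11 = 210
Selection 7: 210 + 11 = 221
Selection 8: 221 + 11 = 232
Selection 9: 232 + 11 = 243
Selection 10: 243 + 11 = 254 → 254 − 253 = 1
Selection 11: 1 + 11 = 12
Selection 12: 12 + 11 = 23
Selection 13: 23 + 11 = 34
Selection 14: 34 + 11 = 45
Selection 15: 45 + 11 = 56
Selection 16: 56 + 11 = 67

155, 166, 177, 188, 199, 210, 221, 232, 243, 1, 12, 23, 34, 45, 56, 67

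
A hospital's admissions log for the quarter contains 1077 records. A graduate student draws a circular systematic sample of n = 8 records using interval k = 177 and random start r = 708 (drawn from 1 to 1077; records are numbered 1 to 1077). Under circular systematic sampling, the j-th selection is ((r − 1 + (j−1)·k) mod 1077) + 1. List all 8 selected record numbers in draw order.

708, 885, 1062, 162, 339, 516, 693, 870

Selection 1: 708
Selection 2: 708 + 177 = 885
Selection 3: 885 + 177 = 1062
Selection 4: 1062 + 177 = 1239 → 1239 − 1077 = 162
Selection 5: 162 + 177 = 339
Selection 6: 339 + 177 = 516
Selection 7: 516 + 177 = 693
Selection 8: 693 + 177 = 870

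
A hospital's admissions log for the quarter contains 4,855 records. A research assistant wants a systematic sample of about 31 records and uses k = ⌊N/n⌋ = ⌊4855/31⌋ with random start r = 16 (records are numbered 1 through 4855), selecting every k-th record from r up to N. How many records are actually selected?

32

k = ⌊4855/31⌋ = 156
Achieved size = ⌊(4855 − 16)/156⌋ + 1 = ⌊4839/156⌋ + 1 = 31 + 1 = 32
(last selection: 16 + 31×156 = 4852 ≤ 4855; next would be 5008 > 4855)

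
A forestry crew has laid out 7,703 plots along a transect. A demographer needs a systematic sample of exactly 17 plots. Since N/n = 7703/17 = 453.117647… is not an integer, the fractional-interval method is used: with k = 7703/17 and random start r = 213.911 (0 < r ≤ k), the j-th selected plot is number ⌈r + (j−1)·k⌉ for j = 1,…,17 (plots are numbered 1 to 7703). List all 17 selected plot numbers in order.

214, 668, 1121, 1574, 2027, 2480, 2933, 3386, 3839, 4292, 4746, 5199, 5652, 6105, 6558, 7011, 7464

j=1: r + 0k = 213.911 → ⌈·⌉ = 214
j=2: r + 1k = 667.028647… → ⌈·⌉ = 668
j=3: r + 2k = 1120.146294… → ⌈·⌉ = 1121
j=4: r + 3k = 1573.263941… → ⌈·⌉ = 1574
j=5: r + 4k = 2026.381588… → ⌈·⌉ = 2027
j=6: r + 5k = 2479.499235… → ⌈·⌉ = 2480
j=7: r + 6k = 2932.616882… → ⌈·⌉ = 2933
j=8: r + 7k = 3385.734529… → ⌈·⌉ = 3386
j=9: r + 8k = 3838.852176… → ⌈·⌉ = 3839
j=10: r + 9k = 4291.969823… → ⌈·⌉ = 4292
j=11: r + 10k = 4745.087470… → ⌈·⌉ = 4746
j=12: r + 11k = 5198.205117… → ⌈·⌉ = 5199
j=13: r + 12k = 5651.322764… → ⌈·⌉ = 5652
j=14: r + 13k = 6104.440411… → ⌈·⌉ = 6105
j=15: r + 14k = 6557.558058… → ⌈·⌉ = 6558
j=16: r + 15k = 7010.675705… → ⌈·⌉ = 7011
j=17: r + 16k = 7463.793352… → ⌈·⌉ = 7464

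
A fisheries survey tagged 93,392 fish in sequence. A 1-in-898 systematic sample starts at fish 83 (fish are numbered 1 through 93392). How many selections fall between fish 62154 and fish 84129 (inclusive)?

24

k = 898
First selection ≥ 62154: 83 + ⌈(62154−83)/898⌉·898 = 83 + 70×898 = 62943
Last selection ≤ 84129: 83 + ⌊(84129−83)/898⌋·898 = 83 + 93×898 = 83597
Count = 93 − 70 + 1 = 24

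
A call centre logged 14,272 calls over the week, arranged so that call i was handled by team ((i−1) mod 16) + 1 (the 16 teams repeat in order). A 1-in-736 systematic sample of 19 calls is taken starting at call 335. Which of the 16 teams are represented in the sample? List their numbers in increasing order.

Consecutive selections differ by k = 736, so their team numbers differ by 736 mod 16 = 0.
gcd(736, 16) = 16, so the sample visits 16/16 = 1 distinct residues mod 16.
Start 335 is team 15; the teams hit are 15.

15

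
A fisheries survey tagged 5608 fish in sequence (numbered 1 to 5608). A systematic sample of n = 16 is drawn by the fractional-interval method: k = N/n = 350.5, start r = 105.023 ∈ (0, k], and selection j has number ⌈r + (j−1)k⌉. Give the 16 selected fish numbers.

106, 456, 807, 1157, 1508, 1858, 2209, 2559, 2910, 3260, 3611, 3961, 4312, 4662, 5013, 5363

j=1: r + 0k = 105.023 → ⌈·⌉ = 106
j=2: r + 1k = 455.523 → ⌈·⌉ = 456
j=3: r + 2k = 806.023 → ⌈·⌉ = 807
j=4: r + 3k = 1156.523 → ⌈·⌉ = 1157
j=5: r + 4k = 1507.023 → ⌈·⌉ = 1508
j=6: r + 5k = 1857.523 → ⌈·⌉ = 1858
j=7: r + 6k = 2208.023 → ⌈·⌉ = 2209
j=8: r + 7k = 2558.523 → ⌈·⌉ = 2559
j=9: r + 8k = 2909.023 → ⌈·⌉ = 2910
j=10: r + 9k = 3259.523 → ⌈·⌉ = 3260
j=11: r + 10k = 3610.023 → ⌈·⌉ = 3611
j=12: r + 11k = 3960.523 → ⌈·⌉ = 3961
j=13: r + 12k = 4311.023 → ⌈·⌉ = 4312
j=14: r + 13k = 4661.523 → ⌈·⌉ = 4662
j=15: r + 14k = 5012.023 → ⌈·⌉ = 5013
j=16: r + 15k = 5362.523 → ⌈·⌉ = 5363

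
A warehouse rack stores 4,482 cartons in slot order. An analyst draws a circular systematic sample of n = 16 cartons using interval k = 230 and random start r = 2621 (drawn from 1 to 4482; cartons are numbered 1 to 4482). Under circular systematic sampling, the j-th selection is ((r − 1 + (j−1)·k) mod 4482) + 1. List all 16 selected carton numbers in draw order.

Selection 1: 2621
Selection 2: 2621 + 230 = 2851
Selection 3: 2851 + 230 = 3081
Selection 4: 3081 + 230 = 3311
Selection 5: 3311 + 230 = 3541
Selection 6: 3541 + 230 = 3771
Selection 7: 3771 + 230 = 4001
Selection 8: 4001 + 230 = 4231
Selection 9: 4231 + 230 = 4461
Selection 10: 4461 + 230 = 4691 → 4691 − 4482 = 209
Selection 11: 209 + 230 = 439
Selection 12: 439 + 230 = 669
Selection 13: 669 + 230 = 899
Selection 14: 899 + 230 = 1129
Selection 15: 1129 + 230 = 1359
Selection 16: 1359 + 230 = 1589

2621, 2851, 3081, 3311, 3541, 3771, 4001, 4231, 4461, 209, 439, 669, 899, 1129, 1359, 1589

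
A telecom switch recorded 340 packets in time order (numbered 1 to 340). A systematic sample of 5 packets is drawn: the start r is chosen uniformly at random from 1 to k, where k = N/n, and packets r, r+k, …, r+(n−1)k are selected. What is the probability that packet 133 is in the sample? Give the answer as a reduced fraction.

k = 340/5 = 68.
Packet 133 is selected iff r ≡ 133 (mod 68); exactly one such r in {1,…,68}.
Inclusion probability = 1/68.

1/68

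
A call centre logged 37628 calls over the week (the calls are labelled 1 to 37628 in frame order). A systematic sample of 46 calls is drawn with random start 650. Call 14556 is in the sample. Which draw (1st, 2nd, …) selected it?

k = 37628/46 = 818
position = (14556 − 650)/818 + 1 = 13906/818 + 1 = 17 + 1 = 18

18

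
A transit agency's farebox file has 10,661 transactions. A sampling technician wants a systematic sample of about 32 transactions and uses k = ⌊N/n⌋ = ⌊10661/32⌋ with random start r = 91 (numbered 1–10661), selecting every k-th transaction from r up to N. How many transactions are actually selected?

k = ⌊10661/32⌋ = 333
Achieved size = ⌊(10661 − 91)/333⌋ + 1 = ⌊10570/333⌋ + 1 = 31 + 1 = 32
(last selection: 91 + 31×333 = 10414 ≤ 10661; next would be 10747 > 10661)

32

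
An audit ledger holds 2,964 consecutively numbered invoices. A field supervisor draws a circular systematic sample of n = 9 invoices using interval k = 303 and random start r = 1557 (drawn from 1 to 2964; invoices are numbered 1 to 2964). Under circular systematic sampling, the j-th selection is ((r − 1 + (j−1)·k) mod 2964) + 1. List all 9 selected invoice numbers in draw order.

Selection 1: 1557
Selection 2: 1557 + 303 = 1860
Selection 3: 1860 + 303 = 2163
Selection 4: 2163 + 303 = 2466
Selection 5: 2466 + 303 = 2769
Selection 6: 2769 + 303 = 3072 → 3072 − 2964 = 108
Selection 7: 108 + 303 = 411
Selection 8: 411 + 303 = 714
Selection 9: 714 + 303 = 1017

1557, 1860, 2163, 2466, 2769, 108, 411, 714, 1017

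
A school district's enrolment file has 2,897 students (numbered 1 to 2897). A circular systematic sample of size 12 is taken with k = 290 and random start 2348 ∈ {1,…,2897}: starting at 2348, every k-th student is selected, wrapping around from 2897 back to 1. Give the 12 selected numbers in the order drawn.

Selection 1: 2348
Selection 2: 2348 + 290 = 2638
Selection 3: 2638 + 290 = 2928 → 2928 − 2897 = 31
Selection 4: 31 + 290 = 321
Selection 5: 321 + 290 = 611
Selection 6: 611 + 290 = 901
Selection 7: 901 + 290 = 1191
Selection 8: 1191 + 290 = 1481
Selection 9: 1481 + 290 = 1771
Selection 10: 1771 + 290 = 2061
Selection 11: 2061 + 290 = 2351
Selection 12: 2351 + 290 = 2641

2348, 2638, 31, 321, 611, 901, 1191, 1481, 1771, 2061, 2351, 2641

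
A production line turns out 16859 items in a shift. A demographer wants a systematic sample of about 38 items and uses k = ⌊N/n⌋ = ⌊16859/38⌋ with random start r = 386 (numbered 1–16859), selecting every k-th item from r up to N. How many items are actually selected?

k = ⌊16859/38⌋ = 443
Achieved size = ⌊(16859 − 386)/443⌋ + 1 = ⌊16473/443⌋ + 1 = 37 + 1 = 38
(last selection: 386 + 37×443 = 16777 ≤ 16859; next would be 17220 > 16859)

38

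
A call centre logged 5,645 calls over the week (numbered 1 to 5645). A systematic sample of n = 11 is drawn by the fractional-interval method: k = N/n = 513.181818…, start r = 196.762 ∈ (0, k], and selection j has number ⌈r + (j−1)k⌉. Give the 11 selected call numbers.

j=1: r + 0k = 196.762 → ⌈·⌉ = 197
j=2: r + 1k = 709.943818… → ⌈·⌉ = 710
j=3: r + 2k = 1223.125636… → ⌈·⌉ = 1224
j=4: r + 3k = 1736.307454… → ⌈·⌉ = 1737
j=5: r + 4k = 2249.489272… → ⌈·⌉ = 2250
j=6: r + 5k = 2762.671090… → ⌈·⌉ = 2763
j=7: r + 6k = 3275.852909… → ⌈·⌉ = 3276
j=8: r + 7k = 3789.034727… → ⌈·⌉ = 3790
j=9: r + 8k = 4302.216545… → ⌈·⌉ = 4303
j=10: r + 9k = 4815.398363… → ⌈·⌉ = 4816
j=11: r + 10k = 5328.580181… → ⌈·⌉ = 5329

197, 710, 1224, 1737, 2250, 2763, 3276, 3790, 4303, 4816, 5329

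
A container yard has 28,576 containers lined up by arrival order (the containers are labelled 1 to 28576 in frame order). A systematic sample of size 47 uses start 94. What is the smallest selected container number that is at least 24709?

k = 28576/47 = 608
Steps past start: ⌈(24709 − 94)/608⌉ = ⌈24615/608⌉ = 41
Selected container: 94 + 41×608 = 25022

25022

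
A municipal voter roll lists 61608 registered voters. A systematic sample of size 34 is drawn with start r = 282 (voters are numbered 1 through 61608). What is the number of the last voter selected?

k = 61608/34 = 1812
34th selection = r + (34−1)·k = 282 + 33×1812 = 282 + 59796 = 60078

60078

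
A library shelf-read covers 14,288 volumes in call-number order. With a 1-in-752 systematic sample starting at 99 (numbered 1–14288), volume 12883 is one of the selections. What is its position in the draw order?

18

k = 752
position = (12883 − 99)/752 + 1 = 12784/752 + 1 = 17 + 1 = 18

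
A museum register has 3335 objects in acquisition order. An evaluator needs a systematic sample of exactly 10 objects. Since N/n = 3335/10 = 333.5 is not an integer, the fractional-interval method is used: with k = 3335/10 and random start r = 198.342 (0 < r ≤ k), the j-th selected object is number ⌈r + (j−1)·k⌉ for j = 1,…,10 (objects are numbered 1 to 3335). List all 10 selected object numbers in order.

199, 532, 866, 1199, 1533, 1866, 2200, 2533, 2867, 3200

j=1: r + 0k = 198.342 → ⌈·⌉ = 199
j=2: r + 1k = 531.842 → ⌈·⌉ = 532
j=3: r + 2k = 865.342 → ⌈·⌉ = 866
j=4: r + 3k = 1198.842 → ⌈·⌉ = 1199
j=5: r + 4k = 1532.342 → ⌈·⌉ = 1533
j=6: r + 5k = 1865.842 → ⌈·⌉ = 1866
j=7: r + 6k = 2199.342 → ⌈·⌉ = 2200
j=8: r + 7k = 2532.842 → ⌈·⌉ = 2533
j=9: r + 8k = 2866.342 → ⌈·⌉ = 2867
j=10: r + 9k = 3199.842 → ⌈·⌉ = 3200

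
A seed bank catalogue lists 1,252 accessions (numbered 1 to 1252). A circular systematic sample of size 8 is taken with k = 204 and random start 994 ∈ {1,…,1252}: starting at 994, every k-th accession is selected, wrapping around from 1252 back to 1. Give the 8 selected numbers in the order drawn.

994, 1198, 150, 354, 558, 762, 966, 1170

Selection 1: 994
Selection 2: 994 + 204 = 1198
Selection 3: 1198 + 204 = 1402 → 1402 − 1252 = 150
Selection 4: 150 + 204 = 354
Selection 5: 354 + 204 = 558
Selection 6: 558 + 204 = 762
Selection 7: 762 + 204 = 966
Selection 8: 966 + 204 = 1170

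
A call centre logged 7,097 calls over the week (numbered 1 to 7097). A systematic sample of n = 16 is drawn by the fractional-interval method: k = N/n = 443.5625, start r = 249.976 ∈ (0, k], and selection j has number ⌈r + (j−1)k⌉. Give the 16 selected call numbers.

250, 694, 1138, 1581, 2025, 2468, 2912, 3355, 3799, 4243, 4686, 5130, 5573, 6017, 6460, 6904

j=1: r + 0k = 249.976 → ⌈·⌉ = 250
j=2: r + 1k = 693.5385 → ⌈·⌉ = 694
j=3: r + 2k = 1137.101 → ⌈·⌉ = 1138
j=4: r + 3k = 1580.6635 → ⌈·⌉ = 1581
j=5: r + 4k = 2024.226 → ⌈·⌉ = 2025
j=6: r + 5k = 2467.7885 → ⌈·⌉ = 2468
j=7: r + 6k = 2911.351 → ⌈·⌉ = 2912
j=8: r + 7k = 3354.9135 → ⌈·⌉ = 3355
j=9: r + 8k = 3798.476 → ⌈·⌉ = 3799
j=10: r + 9k = 4242.0385 → ⌈·⌉ = 4243
j=11: r + 10k = 4685.601 → ⌈·⌉ = 4686
j=12: r + 11k = 5129.1635 → ⌈·⌉ = 5130
j=13: r + 12k = 5572.726 → ⌈·⌉ = 5573
j=14: r + 13k = 6016.2885 → ⌈·⌉ = 6017
j=15: r + 14k = 6459.851 → ⌈·⌉ = 6460
j=16: r + 15k = 6903.4135 → ⌈·⌉ = 6904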